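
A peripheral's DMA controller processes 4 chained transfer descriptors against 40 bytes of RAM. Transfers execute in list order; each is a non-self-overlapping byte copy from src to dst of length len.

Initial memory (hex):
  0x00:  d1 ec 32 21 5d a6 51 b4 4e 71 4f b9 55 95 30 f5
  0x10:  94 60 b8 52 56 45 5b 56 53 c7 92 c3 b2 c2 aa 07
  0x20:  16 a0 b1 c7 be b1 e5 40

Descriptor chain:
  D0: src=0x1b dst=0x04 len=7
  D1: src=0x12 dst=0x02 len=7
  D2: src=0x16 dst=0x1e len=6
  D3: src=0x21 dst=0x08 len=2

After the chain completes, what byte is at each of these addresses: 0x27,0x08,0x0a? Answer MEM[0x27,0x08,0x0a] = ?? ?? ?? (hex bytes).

MEM[0x27,0x08,0x0a] = 40 c7 a0

D0: mem[0x04..0x0a] <- [c3 b2 c2 aa 07 16 a0]
D1: mem[0x02..0x08] <- [b8 52 56 45 5b 56 53]
D2: mem[0x1e..0x23] <- [5b 56 53 c7 92 c3]
D3: mem[0x08..0x09] <- [c7 92]
query mem[0x27]=0x40, mem[0x08]=0xc7, mem[0x0a]=0xa0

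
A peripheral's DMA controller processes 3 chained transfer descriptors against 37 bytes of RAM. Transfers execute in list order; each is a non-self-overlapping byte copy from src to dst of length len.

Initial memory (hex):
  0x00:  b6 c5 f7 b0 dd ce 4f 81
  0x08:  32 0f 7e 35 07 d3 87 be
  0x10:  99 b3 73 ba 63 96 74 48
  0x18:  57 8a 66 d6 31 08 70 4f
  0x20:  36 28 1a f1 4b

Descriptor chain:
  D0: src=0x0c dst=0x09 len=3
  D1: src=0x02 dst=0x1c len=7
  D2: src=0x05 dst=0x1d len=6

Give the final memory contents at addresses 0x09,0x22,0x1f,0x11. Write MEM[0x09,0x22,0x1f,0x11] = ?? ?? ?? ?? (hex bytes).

MEM[0x09,0x22,0x1f,0x11] = 07 d3 81 b3

D0: mem[0x09..0x0b] <- [07 d3 87]
D1: mem[0x1c..0x22] <- [f7 b0 dd ce 4f 81 32]
D2: mem[0x1d..0x22] <- [ce 4f 81 32 07 d3]
query mem[0x09]=0x07, mem[0x22]=0xd3, mem[0x1f]=0x81, mem[0x11]=0xb3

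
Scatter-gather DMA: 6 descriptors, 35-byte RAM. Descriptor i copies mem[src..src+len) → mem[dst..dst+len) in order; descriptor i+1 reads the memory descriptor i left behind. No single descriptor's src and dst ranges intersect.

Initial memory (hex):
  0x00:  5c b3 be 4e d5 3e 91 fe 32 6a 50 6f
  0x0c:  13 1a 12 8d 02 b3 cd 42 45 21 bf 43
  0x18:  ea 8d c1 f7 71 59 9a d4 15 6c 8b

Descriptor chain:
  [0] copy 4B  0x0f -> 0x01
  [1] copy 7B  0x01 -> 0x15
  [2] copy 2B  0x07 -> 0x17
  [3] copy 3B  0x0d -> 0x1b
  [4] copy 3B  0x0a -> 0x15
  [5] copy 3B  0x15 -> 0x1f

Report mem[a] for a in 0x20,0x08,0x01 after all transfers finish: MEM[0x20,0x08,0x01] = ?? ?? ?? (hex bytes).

MEM[0x20,0x08,0x01] = 6f 32 8d

D0: mem[0x01..0x04] <- [8d 02 b3 cd]
D1: mem[0x15..0x1b] <- [8d 02 b3 cd 3e 91 fe]
D2: mem[0x17..0x18] <- [fe 32]
D3: mem[0x1b..0x1d] <- [1a 12 8d]
D4: mem[0x15..0x17] <- [50 6f 13]
D5: mem[0x1f..0x21] <- [50 6f 13]
query mem[0x20]=0x6f, mem[0x08]=0x32, mem[0x01]=0x8d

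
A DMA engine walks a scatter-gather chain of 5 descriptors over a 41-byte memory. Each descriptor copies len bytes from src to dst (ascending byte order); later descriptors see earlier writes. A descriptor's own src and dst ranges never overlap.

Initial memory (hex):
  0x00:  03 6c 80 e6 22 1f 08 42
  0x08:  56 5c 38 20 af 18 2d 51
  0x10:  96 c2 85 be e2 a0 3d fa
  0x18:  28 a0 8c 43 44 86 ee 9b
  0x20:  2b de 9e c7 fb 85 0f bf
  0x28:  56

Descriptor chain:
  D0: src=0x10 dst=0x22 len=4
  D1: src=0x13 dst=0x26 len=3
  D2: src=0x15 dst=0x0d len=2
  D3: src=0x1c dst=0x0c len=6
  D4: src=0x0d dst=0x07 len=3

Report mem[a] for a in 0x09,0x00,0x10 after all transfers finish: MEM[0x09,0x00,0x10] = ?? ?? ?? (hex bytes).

#0 dst[0x22+4] := {0x96,0xc2,0x85,0xbe}
#1 dst[0x26+3] := {0xbe,0xe2,0xa0}
#2 dst[0x0d+2] := {0xa0,0x3d}
#3 dst[0x0c+6] := {0x44,0x86,0xee,0x9b,0x2b,0xde}
#4 dst[0x07+3] := {0x86,0xee,0x9b}
query mem[0x09]=0x9b, mem[0x00]=0x03, mem[0x10]=0x2b

MEM[0x09,0x00,0x10] = 9b 03 2b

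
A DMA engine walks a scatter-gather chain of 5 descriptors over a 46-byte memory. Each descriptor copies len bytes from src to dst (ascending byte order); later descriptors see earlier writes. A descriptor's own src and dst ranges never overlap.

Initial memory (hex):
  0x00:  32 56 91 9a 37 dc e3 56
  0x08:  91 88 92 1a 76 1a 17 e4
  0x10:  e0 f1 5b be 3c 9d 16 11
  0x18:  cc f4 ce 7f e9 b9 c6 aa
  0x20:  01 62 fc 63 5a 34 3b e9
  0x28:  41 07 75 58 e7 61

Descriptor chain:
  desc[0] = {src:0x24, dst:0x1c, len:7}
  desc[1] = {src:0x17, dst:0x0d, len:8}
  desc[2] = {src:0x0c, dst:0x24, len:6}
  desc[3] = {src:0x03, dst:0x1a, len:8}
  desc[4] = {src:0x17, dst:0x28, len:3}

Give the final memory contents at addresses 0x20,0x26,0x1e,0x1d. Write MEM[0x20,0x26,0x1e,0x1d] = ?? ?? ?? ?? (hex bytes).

MEM[0x20,0x26,0x1e,0x1d] = 88 cc 56 e3

D0: mem[0x1c..0x22] <- [5a 34 3b e9 41 07 75]
D1: mem[0x0d..0x14] <- [11 cc f4 ce 7f 5a 34 3b]
D2: mem[0x24..0x29] <- [76 11 cc f4 ce 7f]
D3: mem[0x1a..0x21] <- [9a 37 dc e3 56 91 88 92]
D4: mem[0x28..0x2a] <- [11 cc f4]
query mem[0x20]=0x88, mem[0x26]=0xcc, mem[0x1e]=0x56, mem[0x1d]=0xe3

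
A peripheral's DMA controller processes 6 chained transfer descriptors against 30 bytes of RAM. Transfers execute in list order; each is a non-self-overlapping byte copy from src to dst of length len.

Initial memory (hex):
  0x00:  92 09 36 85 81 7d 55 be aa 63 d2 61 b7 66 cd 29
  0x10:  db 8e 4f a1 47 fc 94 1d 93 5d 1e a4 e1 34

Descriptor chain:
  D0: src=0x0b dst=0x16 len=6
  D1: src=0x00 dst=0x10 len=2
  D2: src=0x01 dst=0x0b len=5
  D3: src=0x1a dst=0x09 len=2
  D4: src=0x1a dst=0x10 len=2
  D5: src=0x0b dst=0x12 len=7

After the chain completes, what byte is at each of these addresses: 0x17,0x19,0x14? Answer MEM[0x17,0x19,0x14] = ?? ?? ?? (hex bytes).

D0: mem[0x16..0x1b] <- [61 b7 66 cd 29 db]
D1: mem[0x10..0x11] <- [92 09]
D2: mem[0x0b..0x0f] <- [09 36 85 81 7d]
D3: mem[0x09..0x0a] <- [29 db]
D4: mem[0x10..0x11] <- [29 db]
D5: mem[0x12..0x18] <- [09 36 85 81 7d 29 db]
query mem[0x17]=0x29, mem[0x19]=0xcd, mem[0x14]=0x85

MEM[0x17,0x19,0x14] = 29 cd 85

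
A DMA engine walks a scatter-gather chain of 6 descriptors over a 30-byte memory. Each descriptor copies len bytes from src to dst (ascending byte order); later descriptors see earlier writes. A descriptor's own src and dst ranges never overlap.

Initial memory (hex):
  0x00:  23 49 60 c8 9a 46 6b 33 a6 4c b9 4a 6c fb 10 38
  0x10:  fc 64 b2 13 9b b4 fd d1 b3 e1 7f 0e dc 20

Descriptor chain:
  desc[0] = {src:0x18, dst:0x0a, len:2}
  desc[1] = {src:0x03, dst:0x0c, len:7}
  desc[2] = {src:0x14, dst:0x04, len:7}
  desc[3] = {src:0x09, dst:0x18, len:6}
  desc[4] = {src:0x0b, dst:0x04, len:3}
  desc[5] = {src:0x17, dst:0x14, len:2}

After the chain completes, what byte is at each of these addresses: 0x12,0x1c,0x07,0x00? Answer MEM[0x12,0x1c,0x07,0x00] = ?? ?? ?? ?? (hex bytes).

  after D0: wrote 2B at 0x0a = b3e1
  after D1: wrote 7B at 0x0c = c89a466b33a64c
  after D2: wrote 7B at 0x04 = 9bb4fdd1b3e17f
  after D3: wrote 6B at 0x18 = e17fe1c89a46
  after D4: wrote 3B at 0x04 = e1c89a
  after D5: wrote 2B at 0x14 = d1e1
query mem[0x12]=0x4c, mem[0x1c]=0x9a, mem[0x07]=0xd1, mem[0x00]=0x23

MEM[0x12,0x1c,0x07,0x00] = 4c 9a d1 23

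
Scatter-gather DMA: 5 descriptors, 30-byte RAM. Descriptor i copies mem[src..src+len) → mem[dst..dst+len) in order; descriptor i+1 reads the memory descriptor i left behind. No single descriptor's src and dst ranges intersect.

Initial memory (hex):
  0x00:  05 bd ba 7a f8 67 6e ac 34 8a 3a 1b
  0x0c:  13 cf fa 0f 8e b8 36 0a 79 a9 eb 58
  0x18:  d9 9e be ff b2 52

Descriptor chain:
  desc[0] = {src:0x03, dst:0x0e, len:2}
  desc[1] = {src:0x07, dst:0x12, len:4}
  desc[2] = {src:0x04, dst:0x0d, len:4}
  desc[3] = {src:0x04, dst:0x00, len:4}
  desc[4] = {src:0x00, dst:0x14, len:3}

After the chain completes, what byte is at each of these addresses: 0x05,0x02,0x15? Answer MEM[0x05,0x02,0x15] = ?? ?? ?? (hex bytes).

#0 dst[0x0e+2] := {0x7a,0xf8}
#1 dst[0x12+4] := {0xac,0x34,0x8a,0x3a}
#2 dst[0x0d+4] := {0xf8,0x67,0x6e,0xac}
#3 dst[0x00+4] := {0xf8,0x67,0x6e,0xac}
#4 dst[0x14+3] := {0xf8,0x67,0x6e}
query mem[0x05]=0x67, mem[0x02]=0x6e, mem[0x15]=0x67

MEM[0x05,0x02,0x15] = 67 6e 67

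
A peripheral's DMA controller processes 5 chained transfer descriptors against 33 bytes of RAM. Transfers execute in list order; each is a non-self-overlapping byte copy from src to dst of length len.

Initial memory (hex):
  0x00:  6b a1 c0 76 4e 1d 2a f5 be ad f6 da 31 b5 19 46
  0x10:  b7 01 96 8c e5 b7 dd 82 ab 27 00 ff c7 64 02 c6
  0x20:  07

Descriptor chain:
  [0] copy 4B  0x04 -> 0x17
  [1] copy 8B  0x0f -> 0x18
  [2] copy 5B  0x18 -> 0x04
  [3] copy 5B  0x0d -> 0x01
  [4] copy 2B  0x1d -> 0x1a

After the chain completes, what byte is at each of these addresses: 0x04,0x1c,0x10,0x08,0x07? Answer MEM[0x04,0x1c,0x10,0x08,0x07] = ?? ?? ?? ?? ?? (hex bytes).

MEM[0x04,0x1c,0x10,0x08,0x07] = b7 8c b7 8c 96

#0 dst[0x17+4] := {0x4e,0x1d,0x2a,0xf5}
#1 dst[0x18+8] := {0x46,0xb7,0x01,0x96,0x8c,0xe5,0xb7,0xdd}
#2 dst[0x04+5] := {0x46,0xb7,0x01,0x96,0x8c}
#3 dst[0x01+5] := {0xb5,0x19,0x46,0xb7,0x01}
#4 dst[0x1a+2] := {0xe5,0xb7}
query mem[0x04]=0xb7, mem[0x1c]=0x8c, mem[0x10]=0xb7, mem[0x08]=0x8c, mem[0x07]=0x96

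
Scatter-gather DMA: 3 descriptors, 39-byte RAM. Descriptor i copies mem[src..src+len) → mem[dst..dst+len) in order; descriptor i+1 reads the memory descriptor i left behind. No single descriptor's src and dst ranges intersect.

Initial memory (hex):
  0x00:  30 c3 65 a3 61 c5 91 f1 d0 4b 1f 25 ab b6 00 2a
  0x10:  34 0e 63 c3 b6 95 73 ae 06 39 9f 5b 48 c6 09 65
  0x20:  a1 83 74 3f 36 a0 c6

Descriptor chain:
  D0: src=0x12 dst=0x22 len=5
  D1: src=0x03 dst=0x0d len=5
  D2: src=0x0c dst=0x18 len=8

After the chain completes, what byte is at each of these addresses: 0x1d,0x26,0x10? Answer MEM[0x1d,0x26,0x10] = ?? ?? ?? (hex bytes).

MEM[0x1d,0x26,0x10] = f1 73 91

#0 dst[0x22+5] := {0x63,0xc3,0xb6,0x95,0x73}
#1 dst[0x0d+5] := {0xa3,0x61,0xc5,0x91,0xf1}
#2 dst[0x18+8] := {0xab,0xa3,0x61,0xc5,0x91,0xf1,0x63,0xc3}
query mem[0x1d]=0xf1, mem[0x26]=0x73, mem[0x10]=0x91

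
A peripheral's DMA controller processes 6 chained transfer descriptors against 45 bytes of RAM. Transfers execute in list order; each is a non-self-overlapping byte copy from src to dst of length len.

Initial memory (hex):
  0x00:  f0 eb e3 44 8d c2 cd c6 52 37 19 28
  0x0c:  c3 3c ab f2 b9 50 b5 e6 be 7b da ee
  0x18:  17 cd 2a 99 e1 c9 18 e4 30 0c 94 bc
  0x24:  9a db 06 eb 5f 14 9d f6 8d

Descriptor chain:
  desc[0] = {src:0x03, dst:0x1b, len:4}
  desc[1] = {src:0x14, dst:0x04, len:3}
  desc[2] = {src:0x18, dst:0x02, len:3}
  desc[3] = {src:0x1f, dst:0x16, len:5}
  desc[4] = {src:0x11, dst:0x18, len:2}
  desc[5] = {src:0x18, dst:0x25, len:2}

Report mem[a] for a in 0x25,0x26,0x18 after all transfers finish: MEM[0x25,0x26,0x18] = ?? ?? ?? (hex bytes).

#0 dst[0x1b+4] := {0x44,0x8d,0xc2,0xcd}
#1 dst[0x04+3] := {0xbe,0x7b,0xda}
#2 dst[0x02+3] := {0x17,0xcd,0x2a}
#3 dst[0x16+5] := {0xe4,0x30,0x0c,0x94,0xbc}
#4 dst[0x18+2] := {0x50,0xb5}
#5 dst[0x25+2] := {0x50,0xb5}
query mem[0x25]=0x50, mem[0x26]=0xb5, mem[0x18]=0x50

MEM[0x25,0x26,0x18] = 50 b5 50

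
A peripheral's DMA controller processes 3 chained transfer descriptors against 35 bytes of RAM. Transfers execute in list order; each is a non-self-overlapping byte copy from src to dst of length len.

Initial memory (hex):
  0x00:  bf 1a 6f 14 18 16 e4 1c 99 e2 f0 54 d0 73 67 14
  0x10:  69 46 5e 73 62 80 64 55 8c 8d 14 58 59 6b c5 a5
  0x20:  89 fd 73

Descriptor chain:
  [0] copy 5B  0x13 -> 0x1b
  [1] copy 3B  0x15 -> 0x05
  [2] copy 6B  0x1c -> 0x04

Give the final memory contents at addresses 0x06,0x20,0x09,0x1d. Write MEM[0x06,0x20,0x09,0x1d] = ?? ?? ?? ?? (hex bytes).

[0] 0x13->0x1b len=5 : 73 62 80 64 55
[1] 0x15->0x05 len=3 : 80 64 55
[2] 0x1c->0x04 len=6 : 62 80 64 55 89 fd
query mem[0x06]=0x64, mem[0x20]=0x89, mem[0x09]=0xfd, mem[0x1d]=0x80

MEM[0x06,0x20,0x09,0x1d] = 64 89 fd 80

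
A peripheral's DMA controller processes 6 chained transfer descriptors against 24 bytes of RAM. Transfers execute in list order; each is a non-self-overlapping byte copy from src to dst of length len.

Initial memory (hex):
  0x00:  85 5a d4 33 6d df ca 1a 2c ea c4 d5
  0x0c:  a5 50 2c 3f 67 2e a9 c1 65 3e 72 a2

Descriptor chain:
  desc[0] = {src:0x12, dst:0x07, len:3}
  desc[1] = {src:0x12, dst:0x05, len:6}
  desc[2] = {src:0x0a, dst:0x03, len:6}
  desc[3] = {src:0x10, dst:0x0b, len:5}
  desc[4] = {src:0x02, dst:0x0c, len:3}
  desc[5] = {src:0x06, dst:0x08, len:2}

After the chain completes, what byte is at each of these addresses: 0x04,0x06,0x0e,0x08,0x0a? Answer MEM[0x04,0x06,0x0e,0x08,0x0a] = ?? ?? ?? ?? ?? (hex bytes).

#0 dst[0x07+3] := {0xa9,0xc1,0x65}
#1 dst[0x05+6] := {0xa9,0xc1,0x65,0x3e,0x72,0xa2}
#2 dst[0x03+6] := {0xa2,0xd5,0xa5,0x50,0x2c,0x3f}
#3 dst[0x0b+5] := {0x67,0x2e,0xa9,0xc1,0x65}
#4 dst[0x0c+3] := {0xd4,0xa2,0xd5}
#5 dst[0x08+2] := {0x50,0x2c}
query mem[0x04]=0xd5, mem[0x06]=0x50, mem[0x0e]=0xd5, mem[0x08]=0x50, mem[0x0a]=0xa2

MEM[0x04,0x06,0x0e,0x08,0x0a] = d5 50 d5 50 a2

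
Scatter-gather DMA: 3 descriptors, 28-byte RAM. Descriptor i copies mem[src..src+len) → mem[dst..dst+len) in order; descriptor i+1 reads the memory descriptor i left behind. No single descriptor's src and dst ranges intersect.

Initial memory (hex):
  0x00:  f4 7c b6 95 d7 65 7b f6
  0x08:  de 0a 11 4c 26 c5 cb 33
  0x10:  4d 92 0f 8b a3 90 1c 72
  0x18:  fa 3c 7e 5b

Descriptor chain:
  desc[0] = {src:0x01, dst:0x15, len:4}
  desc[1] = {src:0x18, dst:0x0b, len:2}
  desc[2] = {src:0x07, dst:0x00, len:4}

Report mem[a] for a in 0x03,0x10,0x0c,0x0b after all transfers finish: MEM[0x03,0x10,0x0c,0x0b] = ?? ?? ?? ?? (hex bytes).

#0 dst[0x15+4] := {0x7c,0xb6,0x95,0xd7}
#1 dst[0x0b+2] := {0xd7,0x3c}
#2 dst[0x00+4] := {0xf6,0xde,0x0a,0x11}
query mem[0x03]=0x11, mem[0x10]=0x4d, mem[0x0c]=0x3c, mem[0x0b]=0xd7

MEM[0x03,0x10,0x0c,0x0b] = 11 4d 3c d7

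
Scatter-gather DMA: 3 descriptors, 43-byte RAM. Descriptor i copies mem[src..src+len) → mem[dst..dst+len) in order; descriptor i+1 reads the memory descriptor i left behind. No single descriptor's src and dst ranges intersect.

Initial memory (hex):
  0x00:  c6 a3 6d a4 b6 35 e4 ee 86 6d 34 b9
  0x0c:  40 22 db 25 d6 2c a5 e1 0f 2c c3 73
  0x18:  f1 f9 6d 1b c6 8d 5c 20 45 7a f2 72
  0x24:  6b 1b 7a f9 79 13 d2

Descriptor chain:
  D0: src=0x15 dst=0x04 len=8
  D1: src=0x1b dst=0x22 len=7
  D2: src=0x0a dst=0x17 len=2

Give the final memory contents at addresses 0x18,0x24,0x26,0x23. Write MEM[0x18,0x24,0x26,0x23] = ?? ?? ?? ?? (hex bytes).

MEM[0x18,0x24,0x26,0x23] = c6 8d 20 c6

  after D0: wrote 8B at 0x04 = 2cc373f1f96d1bc6
  after D1: wrote 7B at 0x22 = 1bc68d5c20457a
  after D2: wrote 2B at 0x17 = 1bc6
query mem[0x18]=0xc6, mem[0x24]=0x8d, mem[0x26]=0x20, mem[0x23]=0xc6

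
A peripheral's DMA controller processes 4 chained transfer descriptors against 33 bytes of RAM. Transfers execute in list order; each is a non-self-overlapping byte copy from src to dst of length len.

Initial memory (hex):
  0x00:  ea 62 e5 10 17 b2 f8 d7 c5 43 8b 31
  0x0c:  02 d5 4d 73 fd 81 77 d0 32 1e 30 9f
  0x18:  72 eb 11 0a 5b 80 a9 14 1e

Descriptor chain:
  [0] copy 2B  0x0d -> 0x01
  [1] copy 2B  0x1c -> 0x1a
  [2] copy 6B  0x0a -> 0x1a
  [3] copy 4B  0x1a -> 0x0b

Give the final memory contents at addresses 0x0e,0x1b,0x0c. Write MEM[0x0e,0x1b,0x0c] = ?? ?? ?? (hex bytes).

  after D0: wrote 2B at 0x01 = d54d
  after D1: wrote 2B at 0x1a = 5b80
  after D2: wrote 6B at 0x1a = 8b3102d54d73
  after D3: wrote 4B at 0x0b = 8b3102d5
query mem[0x0e]=0xd5, mem[0x1b]=0x31, mem[0x0c]=0x31

MEM[0x0e,0x1b,0x0c] = d5 31 31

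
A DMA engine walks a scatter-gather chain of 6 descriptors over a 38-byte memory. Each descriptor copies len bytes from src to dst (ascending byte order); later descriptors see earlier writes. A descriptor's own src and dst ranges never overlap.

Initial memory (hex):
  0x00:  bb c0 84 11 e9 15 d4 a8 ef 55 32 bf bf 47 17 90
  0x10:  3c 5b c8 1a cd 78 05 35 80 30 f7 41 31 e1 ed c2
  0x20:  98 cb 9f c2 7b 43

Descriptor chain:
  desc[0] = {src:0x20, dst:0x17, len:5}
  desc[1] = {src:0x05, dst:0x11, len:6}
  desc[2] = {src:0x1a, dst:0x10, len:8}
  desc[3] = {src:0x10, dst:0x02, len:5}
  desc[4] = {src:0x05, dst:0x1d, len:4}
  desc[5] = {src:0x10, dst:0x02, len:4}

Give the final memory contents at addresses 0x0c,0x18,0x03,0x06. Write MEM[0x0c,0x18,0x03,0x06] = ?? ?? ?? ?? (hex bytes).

[0] 0x20->0x17 len=5 : 98 cb 9f c2 7b
[1] 0x05->0x11 len=6 : 15 d4 a8 ef 55 32
[2] 0x1a->0x10 len=8 : c2 7b 31 e1 ed c2 98 cb
[3] 0x10->0x02 len=5 : c2 7b 31 e1 ed
[4] 0x05->0x1d len=4 : e1 ed a8 ef
[5] 0x10->0x02 len=4 : c2 7b 31 e1
query mem[0x0c]=0xbf, mem[0x18]=0xcb, mem[0x03]=0x7b, mem[0x06]=0xed

MEM[0x0c,0x18,0x03,0x06] = bf cb 7b ed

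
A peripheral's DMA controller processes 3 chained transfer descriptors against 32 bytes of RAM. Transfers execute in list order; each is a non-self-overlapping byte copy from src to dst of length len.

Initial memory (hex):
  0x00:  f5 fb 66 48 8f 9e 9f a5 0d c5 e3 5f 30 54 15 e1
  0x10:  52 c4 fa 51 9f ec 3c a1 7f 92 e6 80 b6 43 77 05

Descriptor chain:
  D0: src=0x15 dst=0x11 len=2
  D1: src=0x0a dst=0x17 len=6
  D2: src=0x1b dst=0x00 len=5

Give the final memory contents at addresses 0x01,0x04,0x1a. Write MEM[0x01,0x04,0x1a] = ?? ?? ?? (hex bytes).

MEM[0x01,0x04,0x1a] = e1 05 54

[0] 0x15->0x11 len=2 : ec 3c
[1] 0x0a->0x17 len=6 : e3 5f 30 54 15 e1
[2] 0x1b->0x00 len=5 : 15 e1 43 77 05
query mem[0x01]=0xe1, mem[0x04]=0x05, mem[0x1a]=0x54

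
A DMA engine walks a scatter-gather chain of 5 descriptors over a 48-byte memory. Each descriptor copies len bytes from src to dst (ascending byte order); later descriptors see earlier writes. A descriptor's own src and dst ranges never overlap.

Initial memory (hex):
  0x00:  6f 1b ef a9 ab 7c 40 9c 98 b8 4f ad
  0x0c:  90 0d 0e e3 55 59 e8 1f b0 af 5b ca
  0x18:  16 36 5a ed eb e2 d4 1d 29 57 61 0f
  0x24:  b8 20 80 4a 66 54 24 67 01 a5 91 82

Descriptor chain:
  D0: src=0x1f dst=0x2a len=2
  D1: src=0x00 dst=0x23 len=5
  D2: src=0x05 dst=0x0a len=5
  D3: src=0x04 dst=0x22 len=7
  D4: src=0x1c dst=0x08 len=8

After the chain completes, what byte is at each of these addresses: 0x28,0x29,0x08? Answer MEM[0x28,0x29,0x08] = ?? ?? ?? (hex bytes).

#0 dst[0x2a+2] := {0x1d,0x29}
#1 dst[0x23+5] := {0x6f,0x1b,0xef,0xa9,0xab}
#2 dst[0x0a+5] := {0x7c,0x40,0x9c,0x98,0xb8}
#3 dst[0x22+7] := {0xab,0x7c,0x40,0x9c,0x98,0xb8,0x7c}
#4 dst[0x08+8] := {0xeb,0xe2,0xd4,0x1d,0x29,0x57,0xab,0x7c}
query mem[0x28]=0x7c, mem[0x29]=0x54, mem[0x08]=0xeb

MEM[0x28,0x29,0x08] = 7c 54 eb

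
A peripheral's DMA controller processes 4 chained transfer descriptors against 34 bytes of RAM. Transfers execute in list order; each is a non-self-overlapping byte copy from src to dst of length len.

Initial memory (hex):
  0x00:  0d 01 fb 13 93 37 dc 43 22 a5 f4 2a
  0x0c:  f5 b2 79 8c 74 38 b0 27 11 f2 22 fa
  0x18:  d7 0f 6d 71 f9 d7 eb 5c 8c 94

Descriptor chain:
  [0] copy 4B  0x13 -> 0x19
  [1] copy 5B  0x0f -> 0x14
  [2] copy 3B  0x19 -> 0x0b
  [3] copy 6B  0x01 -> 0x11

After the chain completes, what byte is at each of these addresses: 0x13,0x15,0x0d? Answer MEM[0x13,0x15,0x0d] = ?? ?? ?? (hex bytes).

#0 dst[0x19+4] := {0x27,0x11,0xf2,0x22}
#1 dst[0x14+5] := {0x8c,0x74,0x38,0xb0,0x27}
#2 dst[0x0b+3] := {0x27,0x11,0xf2}
#3 dst[0x11+6] := {0x01,0xfb,0x13,0x93,0x37,0xdc}
query mem[0x13]=0x13, mem[0x15]=0x37, mem[0x0d]=0xf2

MEM[0x13,0x15,0x0d] = 13 37 f2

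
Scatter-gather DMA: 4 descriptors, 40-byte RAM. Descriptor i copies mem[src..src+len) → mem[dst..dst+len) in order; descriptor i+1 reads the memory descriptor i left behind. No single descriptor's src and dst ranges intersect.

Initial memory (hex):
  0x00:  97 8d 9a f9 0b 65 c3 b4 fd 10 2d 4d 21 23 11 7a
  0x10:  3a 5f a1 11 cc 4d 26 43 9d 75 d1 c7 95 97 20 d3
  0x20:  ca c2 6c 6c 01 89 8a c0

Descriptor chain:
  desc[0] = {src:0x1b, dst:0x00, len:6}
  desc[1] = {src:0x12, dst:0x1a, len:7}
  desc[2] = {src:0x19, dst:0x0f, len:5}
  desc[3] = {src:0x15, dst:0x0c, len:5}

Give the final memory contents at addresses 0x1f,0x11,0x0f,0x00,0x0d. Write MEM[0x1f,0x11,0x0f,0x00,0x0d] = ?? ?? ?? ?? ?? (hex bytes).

D0: mem[0x00..0x05] <- [c7 95 97 20 d3 ca]
D1: mem[0x1a..0x20] <- [a1 11 cc 4d 26 43 9d]
D2: mem[0x0f..0x13] <- [75 a1 11 cc 4d]
D3: mem[0x0c..0x10] <- [4d 26 43 9d 75]
query mem[0x1f]=0x43, mem[0x11]=0x11, mem[0x0f]=0x9d, mem[0x00]=0xc7, mem[0x0d]=0x26

MEM[0x1f,0x11,0x0f,0x00,0x0d] = 43 11 9d c7 26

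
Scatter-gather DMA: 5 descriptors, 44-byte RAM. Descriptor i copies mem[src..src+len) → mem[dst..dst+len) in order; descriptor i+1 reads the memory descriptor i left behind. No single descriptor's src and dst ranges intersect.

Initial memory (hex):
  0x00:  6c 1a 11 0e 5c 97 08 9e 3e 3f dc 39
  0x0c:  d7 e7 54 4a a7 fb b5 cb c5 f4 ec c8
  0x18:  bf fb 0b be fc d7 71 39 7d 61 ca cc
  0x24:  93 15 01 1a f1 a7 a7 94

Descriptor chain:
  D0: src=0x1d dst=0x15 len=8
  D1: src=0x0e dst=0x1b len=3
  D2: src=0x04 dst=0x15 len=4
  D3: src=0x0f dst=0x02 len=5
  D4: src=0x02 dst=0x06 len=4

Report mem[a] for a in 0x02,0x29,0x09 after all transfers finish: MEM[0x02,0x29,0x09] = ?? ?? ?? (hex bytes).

D0: mem[0x15..0x1c] <- [d7 71 39 7d 61 ca cc 93]
D1: mem[0x1b..0x1d] <- [54 4a a7]
D2: mem[0x15..0x18] <- [5c 97 08 9e]
D3: mem[0x02..0x06] <- [4a a7 fb b5 cb]
D4: mem[0x06..0x09] <- [4a a7 fb b5]
query mem[0x02]=0x4a, mem[0x29]=0xa7, mem[0x09]=0xb5

MEM[0x02,0x29,0x09] = 4a a7 b5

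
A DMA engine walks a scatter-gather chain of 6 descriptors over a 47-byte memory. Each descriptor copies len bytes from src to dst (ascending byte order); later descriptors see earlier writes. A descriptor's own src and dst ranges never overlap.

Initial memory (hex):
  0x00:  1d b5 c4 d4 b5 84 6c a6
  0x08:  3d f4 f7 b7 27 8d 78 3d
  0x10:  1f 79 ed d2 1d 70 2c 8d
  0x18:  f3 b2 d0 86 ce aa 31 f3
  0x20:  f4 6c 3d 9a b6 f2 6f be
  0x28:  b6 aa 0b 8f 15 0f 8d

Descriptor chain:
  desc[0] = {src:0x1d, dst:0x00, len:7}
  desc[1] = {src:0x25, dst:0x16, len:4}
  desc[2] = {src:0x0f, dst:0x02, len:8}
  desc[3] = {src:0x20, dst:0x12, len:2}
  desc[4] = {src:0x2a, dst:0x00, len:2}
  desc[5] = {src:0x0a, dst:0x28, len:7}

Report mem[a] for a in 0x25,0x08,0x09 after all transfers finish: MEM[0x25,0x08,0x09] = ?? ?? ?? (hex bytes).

  after D0: wrote 7B at 0x00 = aa31f3f46c3d9a
  after D1: wrote 4B at 0x16 = f26fbeb6
  after D2: wrote 8B at 0x02 = 3d1f79edd21d70f2
  after D3: wrote 2B at 0x12 = f46c
  after D4: wrote 2B at 0x00 = 0b8f
  after D5: wrote 7B at 0x28 = f7b7278d783d1f
query mem[0x25]=0xf2, mem[0x08]=0x70, mem[0x09]=0xf2

MEM[0x25,0x08,0x09] = f2 70 f2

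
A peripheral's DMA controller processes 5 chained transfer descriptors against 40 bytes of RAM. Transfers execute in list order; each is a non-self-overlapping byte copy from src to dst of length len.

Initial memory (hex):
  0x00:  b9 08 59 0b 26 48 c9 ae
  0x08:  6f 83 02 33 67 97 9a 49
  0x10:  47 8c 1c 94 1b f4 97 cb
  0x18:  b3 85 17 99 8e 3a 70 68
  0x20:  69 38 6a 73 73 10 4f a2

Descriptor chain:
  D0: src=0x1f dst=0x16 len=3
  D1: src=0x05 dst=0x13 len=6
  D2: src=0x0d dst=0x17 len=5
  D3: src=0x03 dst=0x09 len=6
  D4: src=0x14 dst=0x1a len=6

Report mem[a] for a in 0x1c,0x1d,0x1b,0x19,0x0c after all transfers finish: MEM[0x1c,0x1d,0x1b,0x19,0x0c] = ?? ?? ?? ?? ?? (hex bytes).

MEM[0x1c,0x1d,0x1b,0x19,0x0c] = 6f 97 ae 49 c9

[0] 0x1f->0x16 len=3 : 68 69 38
[1] 0x05->0x13 len=6 : 48 c9 ae 6f 83 02
[2] 0x0d->0x17 len=5 : 97 9a 49 47 8c
[3] 0x03->0x09 len=6 : 0b 26 48 c9 ae 6f
[4] 0x14->0x1a len=6 : c9 ae 6f 97 9a 49
query mem[0x1c]=0x6f, mem[0x1d]=0x97, mem[0x1b]=0xae, mem[0x19]=0x49, mem[0x0c]=0xc9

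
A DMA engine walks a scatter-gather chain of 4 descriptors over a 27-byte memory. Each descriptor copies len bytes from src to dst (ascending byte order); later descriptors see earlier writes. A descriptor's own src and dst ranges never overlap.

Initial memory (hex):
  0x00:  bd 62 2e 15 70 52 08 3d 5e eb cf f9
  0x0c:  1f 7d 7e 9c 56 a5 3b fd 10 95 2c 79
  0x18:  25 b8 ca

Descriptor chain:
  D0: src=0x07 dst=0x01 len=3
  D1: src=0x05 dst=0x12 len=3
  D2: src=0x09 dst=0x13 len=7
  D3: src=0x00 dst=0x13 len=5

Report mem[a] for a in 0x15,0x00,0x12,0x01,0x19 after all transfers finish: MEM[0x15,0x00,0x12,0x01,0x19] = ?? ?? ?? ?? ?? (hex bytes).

  after D0: wrote 3B at 0x01 = 3d5eeb
  after D1: wrote 3B at 0x12 = 52083d
  after D2: wrote 7B at 0x13 = ebcff91f7d7e9c
  after D3: wrote 5B at 0x13 = bd3d5eeb70
query mem[0x15]=0x5e, mem[0x00]=0xbd, mem[0x12]=0x52, mem[0x01]=0x3d, mem[0x19]=0x9c

MEM[0x15,0x00,0x12,0x01,0x19] = 5e bd 52 3d 9c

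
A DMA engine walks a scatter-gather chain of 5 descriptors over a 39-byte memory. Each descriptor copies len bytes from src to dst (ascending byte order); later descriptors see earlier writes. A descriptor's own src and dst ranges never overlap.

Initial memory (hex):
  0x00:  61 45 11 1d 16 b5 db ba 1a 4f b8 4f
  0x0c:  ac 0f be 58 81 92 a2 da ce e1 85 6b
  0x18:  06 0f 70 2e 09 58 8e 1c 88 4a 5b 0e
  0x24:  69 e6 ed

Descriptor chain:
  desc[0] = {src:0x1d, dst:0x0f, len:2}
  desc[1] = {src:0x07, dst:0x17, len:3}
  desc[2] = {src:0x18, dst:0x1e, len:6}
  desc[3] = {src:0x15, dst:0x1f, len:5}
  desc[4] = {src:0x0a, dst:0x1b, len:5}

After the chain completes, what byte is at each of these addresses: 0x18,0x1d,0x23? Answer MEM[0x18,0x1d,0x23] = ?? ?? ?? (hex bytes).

MEM[0x18,0x1d,0x23] = 1a ac 4f

  after D0: wrote 2B at 0x0f = 588e
  after D1: wrote 3B at 0x17 = ba1a4f
  after D2: wrote 6B at 0x1e = 1a4f702e0958
  after D3: wrote 5B at 0x1f = e185ba1a4f
  after D4: wrote 5B at 0x1b = b84fac0fbe
query mem[0x18]=0x1a, mem[0x1d]=0xac, mem[0x23]=0x4f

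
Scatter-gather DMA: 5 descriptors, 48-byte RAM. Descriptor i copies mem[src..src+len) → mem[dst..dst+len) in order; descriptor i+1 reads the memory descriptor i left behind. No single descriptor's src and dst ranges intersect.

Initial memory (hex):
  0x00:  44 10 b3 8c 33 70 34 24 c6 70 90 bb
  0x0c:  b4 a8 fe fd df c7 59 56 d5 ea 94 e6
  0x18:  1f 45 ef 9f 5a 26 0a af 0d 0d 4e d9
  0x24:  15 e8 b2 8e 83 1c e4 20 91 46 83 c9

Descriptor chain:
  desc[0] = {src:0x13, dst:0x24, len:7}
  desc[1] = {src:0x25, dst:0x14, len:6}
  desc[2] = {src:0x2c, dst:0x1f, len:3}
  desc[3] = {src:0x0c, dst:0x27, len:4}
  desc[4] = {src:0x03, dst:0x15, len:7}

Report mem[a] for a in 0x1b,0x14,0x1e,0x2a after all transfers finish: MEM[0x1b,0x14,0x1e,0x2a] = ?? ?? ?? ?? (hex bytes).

MEM[0x1b,0x14,0x1e,0x2a] = 70 d5 0a fd

[0] 0x13->0x24 len=7 : 56 d5 ea 94 e6 1f 45
[1] 0x25->0x14 len=6 : d5 ea 94 e6 1f 45
[2] 0x2c->0x1f len=3 : 91 46 83
[3] 0x0c->0x27 len=4 : b4 a8 fe fd
[4] 0x03->0x15 len=7 : 8c 33 70 34 24 c6 70
query mem[0x1b]=0x70, mem[0x14]=0xd5, mem[0x1e]=0x0a, mem[0x2a]=0xfd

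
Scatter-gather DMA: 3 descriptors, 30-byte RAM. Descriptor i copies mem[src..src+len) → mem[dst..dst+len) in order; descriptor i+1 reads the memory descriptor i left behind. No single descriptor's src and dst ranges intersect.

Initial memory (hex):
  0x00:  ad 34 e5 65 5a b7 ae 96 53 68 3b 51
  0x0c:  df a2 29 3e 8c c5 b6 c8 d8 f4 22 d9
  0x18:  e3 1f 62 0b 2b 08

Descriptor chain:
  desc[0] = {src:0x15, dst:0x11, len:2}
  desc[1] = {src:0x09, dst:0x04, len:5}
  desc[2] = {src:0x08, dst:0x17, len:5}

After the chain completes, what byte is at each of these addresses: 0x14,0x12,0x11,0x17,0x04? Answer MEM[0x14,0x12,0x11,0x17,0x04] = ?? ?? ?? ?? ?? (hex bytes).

MEM[0x14,0x12,0x11,0x17,0x04] = d8 22 f4 a2 68

D0: mem[0x11..0x12] <- [f4 22]
D1: mem[0x04..0x08] <- [68 3b 51 df a2]
D2: mem[0x17..0x1b] <- [a2 68 3b 51 df]
query mem[0x14]=0xd8, mem[0x12]=0x22, mem[0x11]=0xf4, mem[0x17]=0xa2, mem[0x04]=0x68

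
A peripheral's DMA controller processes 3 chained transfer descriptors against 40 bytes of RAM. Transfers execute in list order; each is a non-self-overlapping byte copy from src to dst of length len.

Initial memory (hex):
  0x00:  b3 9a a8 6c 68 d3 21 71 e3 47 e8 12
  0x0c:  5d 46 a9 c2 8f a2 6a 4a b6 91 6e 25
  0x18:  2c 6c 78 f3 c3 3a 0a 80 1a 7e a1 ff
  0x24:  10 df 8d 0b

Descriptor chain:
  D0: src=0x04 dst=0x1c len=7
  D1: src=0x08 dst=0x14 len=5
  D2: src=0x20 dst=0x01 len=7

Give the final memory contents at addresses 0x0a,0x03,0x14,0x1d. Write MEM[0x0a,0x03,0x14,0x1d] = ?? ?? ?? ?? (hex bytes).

[0] 0x04->0x1c len=7 : 68 d3 21 71 e3 47 e8
[1] 0x08->0x14 len=5 : e3 47 e8 12 5d
[2] 0x20->0x01 len=7 : e3 47 e8 ff 10 df 8d
query mem[0x0a]=0xe8, mem[0x03]=0xe8, mem[0x14]=0xe3, mem[0x1d]=0xd3

MEM[0x0a,0x03,0x14,0x1d] = e8 e8 e3 d3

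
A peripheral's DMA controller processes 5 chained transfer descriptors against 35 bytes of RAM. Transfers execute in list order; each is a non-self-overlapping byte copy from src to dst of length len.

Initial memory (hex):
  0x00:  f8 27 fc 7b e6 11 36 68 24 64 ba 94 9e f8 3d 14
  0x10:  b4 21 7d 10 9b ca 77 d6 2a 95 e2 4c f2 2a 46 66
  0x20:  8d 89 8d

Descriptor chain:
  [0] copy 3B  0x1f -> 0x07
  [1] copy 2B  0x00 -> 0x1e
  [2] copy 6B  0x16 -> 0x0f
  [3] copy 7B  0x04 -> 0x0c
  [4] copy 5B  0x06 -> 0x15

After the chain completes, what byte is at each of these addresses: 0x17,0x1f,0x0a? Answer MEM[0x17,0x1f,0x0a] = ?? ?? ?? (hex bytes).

MEM[0x17,0x1f,0x0a] = 8d 27 ba

[0] 0x1f->0x07 len=3 : 66 8d 89
[1] 0x00->0x1e len=2 : f8 27
[2] 0x16->0x0f len=6 : 77 d6 2a 95 e2 4c
[3] 0x04->0x0c len=7 : e6 11 36 66 8d 89 ba
[4] 0x06->0x15 len=5 : 36 66 8d 89 ba
query mem[0x17]=0x8d, mem[0x1f]=0x27, mem[0x0a]=0xba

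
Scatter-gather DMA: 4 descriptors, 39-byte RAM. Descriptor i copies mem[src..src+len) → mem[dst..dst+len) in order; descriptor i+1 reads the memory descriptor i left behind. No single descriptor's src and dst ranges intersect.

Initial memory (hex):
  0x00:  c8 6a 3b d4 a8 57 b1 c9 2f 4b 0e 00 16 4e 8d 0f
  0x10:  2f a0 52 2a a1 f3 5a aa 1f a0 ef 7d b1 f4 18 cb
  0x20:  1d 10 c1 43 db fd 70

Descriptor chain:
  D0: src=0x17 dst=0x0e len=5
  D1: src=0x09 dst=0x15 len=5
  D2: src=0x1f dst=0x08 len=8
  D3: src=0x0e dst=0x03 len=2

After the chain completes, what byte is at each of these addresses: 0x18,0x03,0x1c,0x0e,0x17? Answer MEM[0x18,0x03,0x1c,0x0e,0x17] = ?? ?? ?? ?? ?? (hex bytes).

[0] 0x17->0x0e len=5 : aa 1f a0 ef 7d
[1] 0x09->0x15 len=5 : 4b 0e 00 16 4e
[2] 0x1f->0x08 len=8 : cb 1d 10 c1 43 db fd 70
[3] 0x0e->0x03 len=2 : fd 70
query mem[0x18]=0x16, mem[0x03]=0xfd, mem[0x1c]=0xb1, mem[0x0e]=0xfd, mem[0x17]=0x00

MEM[0x18,0x03,0x1c,0x0e,0x17] = 16 fd b1 fd 00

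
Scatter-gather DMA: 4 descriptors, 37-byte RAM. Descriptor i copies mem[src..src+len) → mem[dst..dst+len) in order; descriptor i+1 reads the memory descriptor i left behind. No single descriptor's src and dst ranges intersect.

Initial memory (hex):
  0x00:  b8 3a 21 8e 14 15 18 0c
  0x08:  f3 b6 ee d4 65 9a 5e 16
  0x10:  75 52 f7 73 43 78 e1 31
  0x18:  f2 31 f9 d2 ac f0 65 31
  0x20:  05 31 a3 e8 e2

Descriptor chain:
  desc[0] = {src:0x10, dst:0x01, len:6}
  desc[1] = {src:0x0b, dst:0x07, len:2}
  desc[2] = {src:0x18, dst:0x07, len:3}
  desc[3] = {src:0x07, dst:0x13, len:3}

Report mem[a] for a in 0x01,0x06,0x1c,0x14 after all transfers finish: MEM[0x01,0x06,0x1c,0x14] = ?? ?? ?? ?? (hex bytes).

[0] 0x10->0x01 len=6 : 75 52 f7 73 43 78
[1] 0x0b->0x07 len=2 : d4 65
[2] 0x18->0x07 len=3 : f2 31 f9
[3] 0x07->0x13 len=3 : f2 31 f9
query mem[0x01]=0x75, mem[0x06]=0x78, mem[0x1c]=0xac, mem[0x14]=0x31

MEM[0x01,0x06,0x1c,0x14] = 75 78 ac 31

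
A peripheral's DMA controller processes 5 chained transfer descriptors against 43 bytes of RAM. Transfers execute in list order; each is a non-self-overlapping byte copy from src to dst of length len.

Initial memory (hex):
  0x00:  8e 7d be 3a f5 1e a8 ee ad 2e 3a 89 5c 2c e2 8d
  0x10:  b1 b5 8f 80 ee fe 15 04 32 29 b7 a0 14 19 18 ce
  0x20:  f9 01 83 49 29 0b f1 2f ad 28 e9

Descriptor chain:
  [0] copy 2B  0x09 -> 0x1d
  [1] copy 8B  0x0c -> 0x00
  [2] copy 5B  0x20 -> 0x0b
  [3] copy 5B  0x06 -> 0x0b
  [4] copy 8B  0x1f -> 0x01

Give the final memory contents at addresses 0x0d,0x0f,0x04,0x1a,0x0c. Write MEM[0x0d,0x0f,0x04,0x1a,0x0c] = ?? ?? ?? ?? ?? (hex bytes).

MEM[0x0d,0x0f,0x04,0x1a,0x0c] = ad 3a 83 b7 80

[0] 0x09->0x1d len=2 : 2e 3a
[1] 0x0c->0x00 len=8 : 5c 2c e2 8d b1 b5 8f 80
[2] 0x20->0x0b len=5 : f9 01 83 49 29
[3] 0x06->0x0b len=5 : 8f 80 ad 2e 3a
[4] 0x1f->0x01 len=8 : ce f9 01 83 49 29 0b f1
query mem[0x0d]=0xad, mem[0x0f]=0x3a, mem[0x04]=0x83, mem[0x1a]=0xb7, mem[0x0c]=0x80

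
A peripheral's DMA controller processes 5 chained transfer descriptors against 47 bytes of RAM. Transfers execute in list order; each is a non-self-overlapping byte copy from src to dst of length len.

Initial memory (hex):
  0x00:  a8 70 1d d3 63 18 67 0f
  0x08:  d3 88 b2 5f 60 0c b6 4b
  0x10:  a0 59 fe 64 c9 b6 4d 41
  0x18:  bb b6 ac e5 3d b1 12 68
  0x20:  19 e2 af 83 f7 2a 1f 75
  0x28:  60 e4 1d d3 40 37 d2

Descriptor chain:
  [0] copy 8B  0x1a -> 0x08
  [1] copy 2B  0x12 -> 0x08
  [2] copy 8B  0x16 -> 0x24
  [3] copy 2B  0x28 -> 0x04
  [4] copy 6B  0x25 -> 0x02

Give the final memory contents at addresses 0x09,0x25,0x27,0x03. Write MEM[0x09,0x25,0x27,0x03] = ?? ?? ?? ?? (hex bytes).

[0] 0x1a->0x08 len=8 : ac e5 3d b1 12 68 19 e2
[1] 0x12->0x08 len=2 : fe 64
[2] 0x16->0x24 len=8 : 4d 41 bb b6 ac e5 3d b1
[3] 0x28->0x04 len=2 : ac e5
[4] 0x25->0x02 len=6 : 41 bb b6 ac e5 3d
query mem[0x09]=0x64, mem[0x25]=0x41, mem[0x27]=0xb6, mem[0x03]=0xbb

MEM[0x09,0x25,0x27,0x03] = 64 41 b6 bb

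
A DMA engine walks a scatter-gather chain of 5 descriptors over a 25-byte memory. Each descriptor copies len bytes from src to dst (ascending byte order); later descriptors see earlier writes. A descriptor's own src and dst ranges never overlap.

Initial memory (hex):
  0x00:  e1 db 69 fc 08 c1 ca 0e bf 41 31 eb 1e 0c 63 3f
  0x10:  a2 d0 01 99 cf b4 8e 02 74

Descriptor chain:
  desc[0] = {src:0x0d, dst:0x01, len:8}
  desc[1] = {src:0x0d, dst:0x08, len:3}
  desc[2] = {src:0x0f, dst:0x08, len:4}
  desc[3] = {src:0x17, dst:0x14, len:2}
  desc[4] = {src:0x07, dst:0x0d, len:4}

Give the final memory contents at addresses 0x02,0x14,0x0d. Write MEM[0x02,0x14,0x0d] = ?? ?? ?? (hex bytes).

[0] 0x0d->0x01 len=8 : 0c 63 3f a2 d0 01 99 cf
[1] 0x0d->0x08 len=3 : 0c 63 3f
[2] 0x0f->0x08 len=4 : 3f a2 d0 01
[3] 0x17->0x14 len=2 : 02 74
[4] 0x07->0x0d len=4 : 99 3f a2 d0
query mem[0x02]=0x63, mem[0x14]=0x02, mem[0x0d]=0x99

MEM[0x02,0x14,0x0d] = 63 02 99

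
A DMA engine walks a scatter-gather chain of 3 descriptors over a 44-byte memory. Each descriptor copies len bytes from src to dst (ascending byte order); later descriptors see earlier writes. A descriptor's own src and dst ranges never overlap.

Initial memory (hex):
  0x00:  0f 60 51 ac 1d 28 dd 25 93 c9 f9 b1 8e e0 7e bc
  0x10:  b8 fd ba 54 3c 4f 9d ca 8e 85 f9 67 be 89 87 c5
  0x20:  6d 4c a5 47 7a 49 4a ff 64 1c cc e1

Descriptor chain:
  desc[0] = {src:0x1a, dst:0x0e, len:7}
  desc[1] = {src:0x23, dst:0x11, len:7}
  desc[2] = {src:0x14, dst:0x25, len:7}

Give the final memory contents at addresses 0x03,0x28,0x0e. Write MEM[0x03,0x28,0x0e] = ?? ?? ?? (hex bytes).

MEM[0x03,0x28,0x0e] = ac 1c f9

[0] 0x1a->0x0e len=7 : f9 67 be 89 87 c5 6d
[1] 0x23->0x11 len=7 : 47 7a 49 4a ff 64 1c
[2] 0x14->0x25 len=7 : 4a ff 64 1c 8e 85 f9
query mem[0x03]=0xac, mem[0x28]=0x1c, mem[0x0e]=0xf9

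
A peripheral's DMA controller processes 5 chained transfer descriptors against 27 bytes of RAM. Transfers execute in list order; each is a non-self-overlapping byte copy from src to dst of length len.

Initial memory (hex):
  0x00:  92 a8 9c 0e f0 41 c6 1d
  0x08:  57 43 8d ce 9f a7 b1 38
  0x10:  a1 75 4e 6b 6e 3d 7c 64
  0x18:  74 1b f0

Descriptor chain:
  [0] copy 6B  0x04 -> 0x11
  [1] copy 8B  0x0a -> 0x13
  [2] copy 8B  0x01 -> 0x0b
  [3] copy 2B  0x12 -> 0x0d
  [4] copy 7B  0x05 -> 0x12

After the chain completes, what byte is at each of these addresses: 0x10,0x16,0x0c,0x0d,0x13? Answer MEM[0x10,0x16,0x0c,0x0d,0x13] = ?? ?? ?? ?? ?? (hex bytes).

[0] 0x04->0x11 len=6 : f0 41 c6 1d 57 43
[1] 0x0a->0x13 len=8 : 8d ce 9f a7 b1 38 a1 f0
[2] 0x01->0x0b len=8 : a8 9c 0e f0 41 c6 1d 57
[3] 0x12->0x0d len=2 : 57 8d
[4] 0x05->0x12 len=7 : 41 c6 1d 57 43 8d a8
query mem[0x10]=0xc6, mem[0x16]=0x43, mem[0x0c]=0x9c, mem[0x0d]=0x57, mem[0x13]=0xc6

MEM[0x10,0x16,0x0c,0x0d,0x13] = c6 43 9c 57 c6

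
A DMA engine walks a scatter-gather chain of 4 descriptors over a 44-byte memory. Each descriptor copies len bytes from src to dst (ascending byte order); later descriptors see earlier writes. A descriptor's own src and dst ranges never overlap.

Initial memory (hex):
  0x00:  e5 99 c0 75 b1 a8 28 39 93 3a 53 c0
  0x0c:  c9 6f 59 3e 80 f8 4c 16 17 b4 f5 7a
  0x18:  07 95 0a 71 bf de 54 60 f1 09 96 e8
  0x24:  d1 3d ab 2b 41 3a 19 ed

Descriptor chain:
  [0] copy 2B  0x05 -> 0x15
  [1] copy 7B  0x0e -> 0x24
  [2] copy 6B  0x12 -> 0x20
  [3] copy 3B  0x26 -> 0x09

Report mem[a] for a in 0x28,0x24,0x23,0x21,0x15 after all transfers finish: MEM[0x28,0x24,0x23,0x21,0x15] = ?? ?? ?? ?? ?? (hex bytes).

MEM[0x28,0x24,0x23,0x21,0x15] = 4c 28 a8 16 a8

[0] 0x05->0x15 len=2 : a8 28
[1] 0x0e->0x24 len=7 : 59 3e 80 f8 4c 16 17
[2] 0x12->0x20 len=6 : 4c 16 17 a8 28 7a
[3] 0x26->0x09 len=3 : 80 f8 4c
query mem[0x28]=0x4c, mem[0x24]=0x28, mem[0x23]=0xa8, mem[0x21]=0x16, mem[0x15]=0xa8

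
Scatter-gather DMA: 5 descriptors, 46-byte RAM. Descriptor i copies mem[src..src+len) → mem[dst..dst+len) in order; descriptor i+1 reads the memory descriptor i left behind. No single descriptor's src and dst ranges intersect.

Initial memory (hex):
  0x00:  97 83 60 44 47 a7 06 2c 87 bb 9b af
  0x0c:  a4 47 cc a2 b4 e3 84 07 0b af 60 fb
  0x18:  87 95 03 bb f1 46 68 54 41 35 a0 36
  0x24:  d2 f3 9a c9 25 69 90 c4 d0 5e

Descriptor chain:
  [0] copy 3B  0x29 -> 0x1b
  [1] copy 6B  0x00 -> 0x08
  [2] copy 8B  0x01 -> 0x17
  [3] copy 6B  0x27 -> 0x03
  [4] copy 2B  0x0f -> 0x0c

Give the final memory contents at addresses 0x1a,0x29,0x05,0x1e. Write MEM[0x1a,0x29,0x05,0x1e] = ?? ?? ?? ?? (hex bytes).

MEM[0x1a,0x29,0x05,0x1e] = 47 69 69 97

#0 dst[0x1b+3] := {0x69,0x90,0xc4}
#1 dst[0x08+6] := {0x97,0x83,0x60,0x44,0x47,0xa7}
#2 dst[0x17+8] := {0x83,0x60,0x44,0x47,0xa7,0x06,0x2c,0x97}
#3 dst[0x03+6] := {0xc9,0x25,0x69,0x90,0xc4,0xd0}
#4 dst[0x0c+2] := {0xa2,0xb4}
query mem[0x1a]=0x47, mem[0x29]=0x69, mem[0x05]=0x69, mem[0x1e]=0x97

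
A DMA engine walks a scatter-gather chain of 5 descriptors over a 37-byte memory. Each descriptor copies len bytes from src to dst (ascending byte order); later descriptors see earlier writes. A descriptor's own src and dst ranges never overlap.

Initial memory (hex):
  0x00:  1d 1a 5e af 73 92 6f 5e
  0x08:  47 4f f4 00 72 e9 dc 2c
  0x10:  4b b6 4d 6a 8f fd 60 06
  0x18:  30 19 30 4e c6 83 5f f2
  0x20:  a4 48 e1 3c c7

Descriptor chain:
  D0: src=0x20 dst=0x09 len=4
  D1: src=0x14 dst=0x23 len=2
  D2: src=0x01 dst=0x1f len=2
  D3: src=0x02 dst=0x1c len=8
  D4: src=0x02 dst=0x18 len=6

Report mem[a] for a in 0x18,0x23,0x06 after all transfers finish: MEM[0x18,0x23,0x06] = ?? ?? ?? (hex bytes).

#0 dst[0x09+4] := {0xa4,0x48,0xe1,0x3c}
#1 dst[0x23+2] := {0x8f,0xfd}
#2 dst[0x1f+2] := {0x1a,0x5e}
#3 dst[0x1c+8] := {0x5e,0xaf,0x73,0x92,0x6f,0x5e,0x47,0xa4}
#4 dst[0x18+6] := {0x5e,0xaf,0x73,0x92,0x6f,0x5e}
query mem[0x18]=0x5e, mem[0x23]=0xa4, mem[0x06]=0x6f

MEM[0x18,0x23,0x06] = 5e a4 6f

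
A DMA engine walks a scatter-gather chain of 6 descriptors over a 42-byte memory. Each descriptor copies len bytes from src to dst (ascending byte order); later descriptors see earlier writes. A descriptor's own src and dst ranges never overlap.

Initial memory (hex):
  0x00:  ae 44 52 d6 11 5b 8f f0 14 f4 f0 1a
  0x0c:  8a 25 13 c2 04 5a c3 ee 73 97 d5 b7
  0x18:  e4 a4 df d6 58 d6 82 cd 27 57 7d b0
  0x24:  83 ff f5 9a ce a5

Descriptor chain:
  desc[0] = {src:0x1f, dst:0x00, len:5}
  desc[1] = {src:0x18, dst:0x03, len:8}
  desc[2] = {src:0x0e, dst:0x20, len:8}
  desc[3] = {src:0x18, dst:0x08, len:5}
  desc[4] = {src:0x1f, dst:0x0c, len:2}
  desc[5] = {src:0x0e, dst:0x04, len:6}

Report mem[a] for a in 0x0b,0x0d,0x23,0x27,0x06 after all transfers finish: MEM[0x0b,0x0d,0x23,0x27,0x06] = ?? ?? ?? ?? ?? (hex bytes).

MEM[0x0b,0x0d,0x23,0x27,0x06] = d6 13 5a 97 04

  after D0: wrote 5B at 0x00 = cd27577db0
  after D1: wrote 8B at 0x03 = e4a4dfd658d682cd
  after D2: wrote 8B at 0x20 = 13c2045ac3ee7397
  after D3: wrote 5B at 0x08 = e4a4dfd658
  after D4: wrote 2B at 0x0c = cd13
  after D5: wrote 6B at 0x04 = 13c2045ac3ee
query mem[0x0b]=0xd6, mem[0x0d]=0x13, mem[0x23]=0x5a, mem[0x27]=0x97, mem[0x06]=0x04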